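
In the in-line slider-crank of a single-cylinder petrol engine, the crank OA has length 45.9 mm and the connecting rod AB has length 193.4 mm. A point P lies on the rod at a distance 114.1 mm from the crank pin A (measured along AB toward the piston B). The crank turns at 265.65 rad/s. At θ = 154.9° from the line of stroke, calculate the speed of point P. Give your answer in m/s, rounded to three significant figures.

ω = 265.6 rad/s.  Crank-pin speed |V_A| = rω = 12.193 m/s, perpendicular to OA.
Rod angle: sinφ = −(r/L) sinθ ⇒ φ = -5.778°; ω_rod = −rω cosθ/√(L²−r²sin²θ) = +57.385 rad/s.
V_P = V_A + ω_rod × AP, with AP = 0.1141 m along the rod.
Components: V_Px = −rω sinθ − a·ω_rod·sinφ = -4.5132 m/s;  V_Py = rω cosθ + a·ω_rod·cosφ = -4.5275 m/s.
|V_P| = √(V_Px² + V_Py²) = 6.3928 m/s.

6.39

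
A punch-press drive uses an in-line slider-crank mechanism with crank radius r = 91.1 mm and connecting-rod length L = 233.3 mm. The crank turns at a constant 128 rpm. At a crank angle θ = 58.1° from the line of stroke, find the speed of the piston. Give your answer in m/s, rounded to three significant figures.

ω = 2π·128/60 = 13.4 rad/s
For an in-line slider-crank, x = r cosθ + √(L² − r² sin²θ), so v = −rω sinθ·[1 + r cosθ/√(L² − r² sin²θ)].
With r = 0.0911 m, L = 0.2333 m, θ = 58.1°: √(L² − r² sin²θ) = 0.22011 m.
v = −0.0911·13.4·0.84897·[1 + 0.0911·0.52844/0.22011] = -1.2634 m/s.
|v| = 1.2634 m/s.

1.26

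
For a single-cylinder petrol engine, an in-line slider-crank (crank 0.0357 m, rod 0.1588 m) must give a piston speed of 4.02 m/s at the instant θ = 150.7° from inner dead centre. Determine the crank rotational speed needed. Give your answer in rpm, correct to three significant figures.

For an in-line slider-crank, |v_piston| = rω|sinθ|·[1 + r cosθ/√(L² − r² sin²θ)].
With r = 0.0357 m, L = 0.1588 m, θ = 150.7°: the bracketed kinematic factor |dx/dθ| = 0.014025 m.
ω = v/|dx/dθ| = 4.02/0.014025 = 286.63 rad/s.
N = 60ω/(2π) = 2737.2 rpm.

2740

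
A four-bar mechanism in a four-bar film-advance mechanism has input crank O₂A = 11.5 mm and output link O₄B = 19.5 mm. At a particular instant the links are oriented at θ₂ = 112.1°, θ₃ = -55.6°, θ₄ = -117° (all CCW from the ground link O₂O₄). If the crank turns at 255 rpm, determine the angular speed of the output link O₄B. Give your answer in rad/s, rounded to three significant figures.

3.82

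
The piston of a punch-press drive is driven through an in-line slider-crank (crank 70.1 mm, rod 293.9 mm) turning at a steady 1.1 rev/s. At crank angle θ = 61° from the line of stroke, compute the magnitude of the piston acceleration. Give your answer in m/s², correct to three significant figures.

ω = 2π·1.1 = 6.912 rad/s
x(θ) = r cosθ + √(L² − r² sin²θ); with ω constant, a = ω²·d²x/dθ².
d²x/dθ² = −r cosθ − r²(cos2θ)/√u − r⁴ sin²2θ/(4u^{3/2}),  u = L² − r² sin²θ = 0.0826182 m².
Substituting r = 0.0701 m, L = 0.2939 m, θ = 61°: d²x/dθ² = -0.025108 m.
a = ω²·d²x/dθ² = (6.912)²·(-0.025108) = -1.1994 m/s²;  |a| = 1.1994 m/s².

1.20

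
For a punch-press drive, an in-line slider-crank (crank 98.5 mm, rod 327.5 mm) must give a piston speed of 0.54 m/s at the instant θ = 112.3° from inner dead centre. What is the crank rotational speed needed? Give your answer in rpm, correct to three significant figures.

For an in-line slider-crank, |v_piston| = rω|sinθ|·[1 + r cosθ/√(L² − r² sin²θ)].
With r = 0.0985 m, L = 0.3275 m, θ = 112.3°: the bracketed kinematic factor |dx/dθ| = 0.080305 m.
ω = v/|dx/dθ| = 0.54/0.080305 = 6.7244 rad/s.
N = 60ω/(2π) = 64.213 rpm.

64.2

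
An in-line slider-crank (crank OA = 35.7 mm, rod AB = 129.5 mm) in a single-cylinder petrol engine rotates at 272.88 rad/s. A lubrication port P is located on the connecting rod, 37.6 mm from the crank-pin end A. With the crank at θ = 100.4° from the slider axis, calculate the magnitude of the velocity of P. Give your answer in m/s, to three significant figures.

ω = 272.9 rad/s.  Crank-pin speed |V_A| = rω = 9.7418 m/s, perpendicular to OA.
Rod angle: sinφ = −(r/L) sinθ ⇒ φ = -15.733°; ω_rod = −rω cosθ/√(L²−r²sin²θ) = +14.108 rad/s.
V_P = V_A + ω_rod × AP, with AP = 0.0376 m along the rod.
Components: V_Px = −rω sinθ − a·ω_rod·sinφ = -9.4379 m/s;  V_Py = rω cosθ + a·ω_rod·cosφ = -1.248 m/s.
|V_P| = √(V_Px² + V_Py²) = 9.5201 m/s.

9.52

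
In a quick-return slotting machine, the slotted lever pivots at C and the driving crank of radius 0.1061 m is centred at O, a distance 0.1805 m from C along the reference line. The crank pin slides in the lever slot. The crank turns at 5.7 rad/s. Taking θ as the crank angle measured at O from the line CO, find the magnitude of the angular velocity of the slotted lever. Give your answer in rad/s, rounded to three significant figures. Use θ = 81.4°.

1.62

ω = 5.7 rad/s
Crank pin A relative to C: A = (d + r cosθ, r sinθ); lever angle φ = atan2(r sinθ, d + r cosθ).
Differentiating tanφ: φ̇ = rω(d cosθ + r)/(d² + r² + 2dr cosθ).
d² + r² + 2dr cosθ = |CA|² = 0.049565 m²;  d cosθ + r = +0.13309 m.
|ω_lever| = |0.1061·5.7·+0.13309| / 0.049565 = 1.6239 rad/s.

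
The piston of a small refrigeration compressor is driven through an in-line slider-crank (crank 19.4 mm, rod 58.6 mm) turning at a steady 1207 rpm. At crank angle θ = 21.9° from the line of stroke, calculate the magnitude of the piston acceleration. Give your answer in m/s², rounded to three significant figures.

ω = 2π·1207/60 = 126.4 rad/s
x(θ) = r cosθ + √(L² − r² sin²θ); with ω constant, a = ω²·d²x/dθ².
d²x/dθ² = −r cosθ − r²(cos2θ)/√u − r⁴ sin²2θ/(4u^{3/2}),  u = L² − r² sin²θ = 0.0033816 m².
Substituting r = 0.0194 m, L = 0.0586 m, θ = 21.9°: d²x/dθ² = -0.022758 m.
a = ω²·d²x/dθ² = (126.4)²·(-0.022758) = -363.58 m/s²;  |a| = 363.58 m/s².

364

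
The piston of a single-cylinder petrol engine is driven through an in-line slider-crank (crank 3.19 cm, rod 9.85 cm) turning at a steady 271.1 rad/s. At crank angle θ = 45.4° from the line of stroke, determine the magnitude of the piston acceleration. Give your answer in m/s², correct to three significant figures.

1660

ω = 271.1 rad/s
x(θ) = r cosθ + √(L² − r² sin²θ); with ω constant, a = ω²·d²x/dθ².
d²x/dθ² = −r cosθ − r²(cos2θ)/√u − r⁴ sin²2θ/(4u^{3/2}),  u = L² − r² sin²θ = 0.00918634 m².
Substituting r = 0.0319 m, L = 0.0985 m, θ = 45.4°: d²x/dθ² = -0.022544 m.
a = ω²·d²x/dθ² = (271.1)²·(-0.022544) = -1656.9 m/s²;  |a| = 1656.9 m/s².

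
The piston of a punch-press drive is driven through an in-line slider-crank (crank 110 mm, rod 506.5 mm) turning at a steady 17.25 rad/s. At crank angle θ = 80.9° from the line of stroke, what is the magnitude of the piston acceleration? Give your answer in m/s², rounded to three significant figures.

1.73

ω = 17.25 rad/s
x(θ) = r cosθ + √(L² − r² sin²θ); with ω constant, a = ω²·d²x/dθ².
d²x/dθ² = −r cosθ − r²(cos2θ)/√u − r⁴ sin²2θ/(4u^{3/2}),  u = L² − r² sin²θ = 0.244745 m².
Substituting r = 0.11 m, L = 0.5065 m, θ = 80.9°: d²x/dθ² = +0.0058079 m.
a = ω²·d²x/dθ² = (17.25)²·(+0.0058079) = +1.7282 m/s²;  |a| = 1.7282 m/s².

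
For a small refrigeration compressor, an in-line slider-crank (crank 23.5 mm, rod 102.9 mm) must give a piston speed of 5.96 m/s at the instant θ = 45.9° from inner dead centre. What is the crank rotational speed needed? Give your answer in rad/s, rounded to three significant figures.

304

For an in-line slider-crank, |v_piston| = rω|sinθ|·[1 + r cosθ/√(L² − r² sin²θ)].
With r = 0.0235 m, L = 0.1029 m, θ = 45.9°: the bracketed kinematic factor |dx/dθ| = 0.019595 m.
ω = v/|dx/dθ| = 5.96/0.019595 = 304.16 rad/s.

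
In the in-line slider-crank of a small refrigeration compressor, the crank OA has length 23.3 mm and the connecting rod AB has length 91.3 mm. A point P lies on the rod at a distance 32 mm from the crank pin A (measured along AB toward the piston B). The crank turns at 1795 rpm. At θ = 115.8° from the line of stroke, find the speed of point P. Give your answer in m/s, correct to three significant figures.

ω = 188 rad/s.  Crank-pin speed |V_A| = rω = 4.3797 m/s, perpendicular to OA.
Rod angle: sinφ = −(r/L) sinθ ⇒ φ = -13.283°; ω_rod = −rω cosθ/√(L²−r²sin²θ) = +21.452 rad/s.
V_P = V_A + ω_rod × AP, with AP = 0.032 m along the rod.
Components: V_Px = −rω sinθ − a·ω_rod·sinφ = -3.7854 m/s;  V_Py = rω cosθ + a·ω_rod·cosφ = -1.2381 m/s.
|V_P| = √(V_Px² + V_Py²) = 3.9828 m/s.

3.98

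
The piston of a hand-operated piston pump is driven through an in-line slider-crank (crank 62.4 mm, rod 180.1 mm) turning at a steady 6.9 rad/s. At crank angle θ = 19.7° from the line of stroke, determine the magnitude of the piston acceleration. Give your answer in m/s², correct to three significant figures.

3.61

ω = 6.9 rad/s
x(θ) = r cosθ + √(L² − r² sin²θ); with ω constant, a = ω²·d²x/dθ².
d²x/dθ² = −r cosθ − r²(cos2θ)/√u − r⁴ sin²2θ/(4u^{3/2}),  u = L² − r² sin²θ = 0.0319935 m².
Substituting r = 0.0624 m, L = 0.1801 m, θ = 19.7°: d²x/dθ² = -0.075836 m.
a = ω²·d²x/dθ² = (6.9)²·(-0.075836) = -3.6106 m/s²;  |a| = 3.6106 m/s².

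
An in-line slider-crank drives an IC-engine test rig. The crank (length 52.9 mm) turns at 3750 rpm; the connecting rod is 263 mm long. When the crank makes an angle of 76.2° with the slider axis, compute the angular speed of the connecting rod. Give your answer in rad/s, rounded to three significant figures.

19.2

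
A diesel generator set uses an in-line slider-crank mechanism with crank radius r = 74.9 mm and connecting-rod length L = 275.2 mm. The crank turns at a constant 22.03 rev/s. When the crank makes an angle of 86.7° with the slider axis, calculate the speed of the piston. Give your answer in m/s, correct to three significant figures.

ω = 2π·22 = 138.4 rad/s
For an in-line slider-crank, x = r cosθ + √(L² − r² sin²θ), so v = −rω sinθ·[1 + r cosθ/√(L² − r² sin²θ)].
With r = 0.0749 m, L = 0.2752 m, θ = 86.7°: √(L² − r² sin²θ) = 0.26485 m.
v = −0.0749·138.4·0.99834·[1 + 0.0749·0.05756/0.26485] = -10.519 m/s.
|v| = 10.519 m/s.

10.5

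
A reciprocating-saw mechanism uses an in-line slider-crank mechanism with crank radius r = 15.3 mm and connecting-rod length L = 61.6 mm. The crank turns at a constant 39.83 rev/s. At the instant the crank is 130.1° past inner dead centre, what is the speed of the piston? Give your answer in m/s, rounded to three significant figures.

ω = 2π·39.8 = 250.3 rad/s
For an in-line slider-crank, x = r cosθ + √(L² − r² sin²θ), so v = −rω sinθ·[1 + r cosθ/√(L² − r² sin²θ)].
With r = 0.0153 m, L = 0.0616 m, θ = 130.1°: √(L² − r² sin²θ) = 0.060478 m.
v = −0.0153·250.3·0.76492·[1 + 0.0153·-0.64412/0.060478] = -2.4516 m/s.
|v| = 2.4516 m/s.

2.45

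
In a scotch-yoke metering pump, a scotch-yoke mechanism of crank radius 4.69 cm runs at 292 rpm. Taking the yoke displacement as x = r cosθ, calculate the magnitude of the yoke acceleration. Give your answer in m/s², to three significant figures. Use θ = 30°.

38.0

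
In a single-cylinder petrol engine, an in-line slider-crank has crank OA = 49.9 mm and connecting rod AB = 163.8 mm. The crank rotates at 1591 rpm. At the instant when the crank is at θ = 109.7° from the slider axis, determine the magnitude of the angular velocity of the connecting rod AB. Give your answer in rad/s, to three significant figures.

17.9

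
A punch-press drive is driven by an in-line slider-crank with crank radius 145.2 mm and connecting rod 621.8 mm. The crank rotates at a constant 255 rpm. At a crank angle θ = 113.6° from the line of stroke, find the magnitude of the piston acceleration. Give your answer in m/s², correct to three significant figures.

58.1

ω = 2π·255/60 = 26.7 rad/s
x(θ) = r cosθ + √(L² − r² sin²θ); with ω constant, a = ω²·d²x/dθ².
d²x/dθ² = −r cosθ − r²(cos2θ)/√u − r⁴ sin²2θ/(4u^{3/2}),  u = L² − r² sin²θ = 0.368931 m².
Substituting r = 0.1452 m, L = 0.6218 m, θ = 113.6°: d²x/dθ² = +0.081447 m.
a = ω²·d²x/dθ² = (26.7)²·(+0.081447) = +58.078 m/s²;  |a| = 58.078 m/s².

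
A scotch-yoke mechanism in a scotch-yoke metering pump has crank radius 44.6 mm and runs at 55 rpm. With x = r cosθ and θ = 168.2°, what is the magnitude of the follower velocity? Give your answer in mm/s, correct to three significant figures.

52.5

ω = 5.76 rad/s (from 55 rpm).
x = r cosθ ⇒ ẋ = −rω sinθ.
|v| = rω|sinθ| = 0.0446·5.76·|sin 168.2°| = 0.05253 m/s = 52.53 mm/s.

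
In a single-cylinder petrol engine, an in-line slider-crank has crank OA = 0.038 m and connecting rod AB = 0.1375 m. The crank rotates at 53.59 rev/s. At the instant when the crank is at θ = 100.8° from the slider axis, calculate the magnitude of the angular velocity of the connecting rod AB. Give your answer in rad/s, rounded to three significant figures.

18.1

ω = 336.7 rad/s (converted from 53.59 rev/s).
The rod makes angle φ with the slider axis where L sinφ = r sinθ; differentiating, L cosφ·φ̇ = r ω cosθ.
L cosφ = √(L² − r² sin²θ) = 0.13234 m.
|ω_rod| = r ω |cosθ| / √(L² − r² sin²θ) = 0.038·336.7·0.18738/0.13234 = 18.117 rad/s.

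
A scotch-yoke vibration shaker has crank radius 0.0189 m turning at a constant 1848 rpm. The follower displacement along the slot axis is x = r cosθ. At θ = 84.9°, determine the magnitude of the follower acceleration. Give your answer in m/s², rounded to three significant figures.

ω = 193.5 rad/s (from 1848 rpm).
x = r cosθ ⇒ ẍ = −rω² cosθ (ω constant).
|a| = rω²|cosθ| = 0.0189·(193.5)²·|cos 84.9°| = 62.921 m/s².

62.9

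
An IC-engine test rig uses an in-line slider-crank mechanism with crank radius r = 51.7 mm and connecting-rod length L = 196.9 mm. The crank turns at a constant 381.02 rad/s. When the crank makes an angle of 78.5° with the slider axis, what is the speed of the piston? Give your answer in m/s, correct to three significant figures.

20.3

ω = 381 rad/s
For an in-line slider-crank, x = r cosθ + √(L² − r² sin²θ), so v = −rω sinθ·[1 + r cosθ/√(L² − r² sin²θ)].
With r = 0.0517 m, L = 0.1969 m, θ = 78.5°: √(L² − r² sin²θ) = 0.19027 m.
v = −0.0517·381·0.97992·[1 + 0.0517·0.19937/0.19027] = -20.349 m/s.
|v| = 20.349 m/s.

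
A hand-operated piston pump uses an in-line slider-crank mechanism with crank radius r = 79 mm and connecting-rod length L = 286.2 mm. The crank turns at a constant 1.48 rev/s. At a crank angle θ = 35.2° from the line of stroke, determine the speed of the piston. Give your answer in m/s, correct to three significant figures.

ω = 2π·1.48 = 9.299 rad/s
For an in-line slider-crank, x = r cosθ + √(L² − r² sin²θ), so v = −rω sinθ·[1 + r cosθ/√(L² − r² sin²θ)].
With r = 0.079 m, L = 0.2862 m, θ = 35.2°: √(L² − r² sin²θ) = 0.28255 m.
v = −0.079·9.299·0.57643·[1 + 0.079·0.81714/0.28255] = -0.52021 m/s.
|v| = 0.52021 m/s.

0.520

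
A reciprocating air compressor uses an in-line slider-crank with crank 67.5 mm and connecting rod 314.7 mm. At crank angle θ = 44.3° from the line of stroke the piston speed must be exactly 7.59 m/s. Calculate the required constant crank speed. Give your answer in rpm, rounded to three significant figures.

1330

For an in-line slider-crank, |v_piston| = rω|sinθ|·[1 + r cosθ/√(L² − r² sin²θ)].
With r = 0.0675 m, L = 0.3147 m, θ = 44.3°: the bracketed kinematic factor |dx/dθ| = 0.054463 m.
ω = v/|dx/dθ| = 7.59/0.054463 = 139.36 rad/s.
N = 60ω/(2π) = 1330.8 rpm.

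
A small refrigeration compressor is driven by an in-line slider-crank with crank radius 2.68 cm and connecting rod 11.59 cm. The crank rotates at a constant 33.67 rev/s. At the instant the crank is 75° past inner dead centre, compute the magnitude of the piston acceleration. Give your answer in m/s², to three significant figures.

65.0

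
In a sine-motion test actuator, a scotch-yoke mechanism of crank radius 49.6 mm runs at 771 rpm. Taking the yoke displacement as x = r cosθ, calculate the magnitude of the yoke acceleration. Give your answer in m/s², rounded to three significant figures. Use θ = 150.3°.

281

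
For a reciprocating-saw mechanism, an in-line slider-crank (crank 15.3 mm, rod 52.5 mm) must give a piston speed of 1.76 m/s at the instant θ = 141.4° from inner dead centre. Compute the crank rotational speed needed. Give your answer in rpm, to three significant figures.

For an in-line slider-crank, |v_piston| = rω|sinθ|·[1 + r cosθ/√(L² − r² sin²θ)].
With r = 0.0153 m, L = 0.0525 m, θ = 141.4°: the bracketed kinematic factor |dx/dθ| = 0.0073345 m.
ω = v/|dx/dθ| = 1.76/0.0073345 = 239.96 rad/s.
N = 60ω/(2π) = 2291.5 rpm.

2290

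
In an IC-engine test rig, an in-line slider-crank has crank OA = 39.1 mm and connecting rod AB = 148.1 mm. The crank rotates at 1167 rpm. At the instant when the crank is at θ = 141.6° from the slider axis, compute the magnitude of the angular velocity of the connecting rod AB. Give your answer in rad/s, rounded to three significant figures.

ω = 122.2 rad/s (converted from 1167 rpm).
The rod makes angle φ with the slider axis where L sinφ = r sinθ; differentiating, L cosφ·φ̇ = r ω cosθ.
L cosφ = √(L² − r² sin²θ) = 0.1461 m.
|ω_rod| = r ω |cosθ| / √(L² − r² sin²θ) = 0.0391·122.2·0.78369/0.1461 = 25.632 rad/s.

25.6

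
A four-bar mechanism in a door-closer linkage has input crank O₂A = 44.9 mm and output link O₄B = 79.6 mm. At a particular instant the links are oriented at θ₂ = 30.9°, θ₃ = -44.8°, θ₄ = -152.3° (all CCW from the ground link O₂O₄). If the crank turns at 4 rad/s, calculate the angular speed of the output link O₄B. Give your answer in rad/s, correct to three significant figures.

2.29

ω₂ = 4 rad/s
Differentiating the loop-closure r₂e^{iθ₂}+r₃e^{iθ₃}=r₁+r₄e^{iθ₄} gives r₂ω₂e^{iθ₂}+r₃ω₃e^{iθ₃}=r₄ω₄e^{iθ₄}.
Eliminating the other unknown: ω₄ = r₂ω₂ sin(θ₂−θ₃) / [r₄ sin(θ₄−θ₃)].
Numerator sine = +0.96902; denominator sine = -0.95372.
Result = 0.0449·4·(+0.96902) / (0.0796·(-0.95372)) = -2.2925 rad/s; magnitude 2.2925 rad/s.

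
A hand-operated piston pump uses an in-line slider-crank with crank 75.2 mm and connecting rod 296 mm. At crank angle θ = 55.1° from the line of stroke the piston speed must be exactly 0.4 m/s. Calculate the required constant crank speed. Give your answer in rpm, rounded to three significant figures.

For an in-line slider-crank, |v_piston| = rω|sinθ|·[1 + r cosθ/√(L² − r² sin²θ)].
With r = 0.0752 m, L = 0.296 m, θ = 55.1°: the bracketed kinematic factor |dx/dθ| = 0.070841 m.
ω = v/|dx/dθ| = 0.4/0.070841 = 5.6464 rad/s.
N = 60ω/(2π) = 53.919 rpm.

53.9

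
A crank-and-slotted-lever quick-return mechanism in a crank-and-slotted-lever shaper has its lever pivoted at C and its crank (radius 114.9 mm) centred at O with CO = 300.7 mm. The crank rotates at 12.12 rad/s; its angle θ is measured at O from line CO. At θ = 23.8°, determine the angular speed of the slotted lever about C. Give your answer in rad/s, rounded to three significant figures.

3.26

ω = 12.12 rad/s
Crank pin A relative to C: A = (d + r cosθ, r sinθ); lever angle φ = atan2(r sinθ, d + r cosθ).
Differentiating tanφ: φ̇ = rω(d cosθ + r)/(d² + r² + 2dr cosθ).
d² + r² + 2dr cosθ = |CA|² = 0.166847 m²;  d cosθ + r = +0.39003 m.
|ω_lever| = |0.1149·12.12·+0.39003| / 0.166847 = 3.2554 rad/s.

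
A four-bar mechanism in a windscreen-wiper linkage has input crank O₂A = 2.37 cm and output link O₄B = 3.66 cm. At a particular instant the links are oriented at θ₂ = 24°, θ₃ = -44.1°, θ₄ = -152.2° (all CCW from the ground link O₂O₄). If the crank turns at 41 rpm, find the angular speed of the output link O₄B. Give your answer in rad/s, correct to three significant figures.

ω₂ = 4.294 rad/s (from 41 rpm).
Differentiating the loop-closure r₂e^{iθ₂}+r₃e^{iθ₃}=r₁+r₄e^{iθ₄} gives r₂ω₂e^{iθ₂}+r₃ω₃e^{iθ₃}=r₄ω₄e^{iθ₄}.
Eliminating the other unknown: ω₄ = r₂ω₂ sin(θ₂−θ₃) / [r₄ sin(θ₄−θ₃)].
Numerator sine = +0.92784; denominator sine = -0.95052.
Result = 0.0237·4.294·(+0.92784) / (0.0366·(-0.95052)) = -2.7139 rad/s; magnitude 2.7139 rad/s.

2.71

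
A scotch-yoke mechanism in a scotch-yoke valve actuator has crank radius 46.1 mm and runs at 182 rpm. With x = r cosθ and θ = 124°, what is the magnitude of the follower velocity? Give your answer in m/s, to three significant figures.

0.728

ω = 19.06 rad/s (from 182 rpm).
x = r cosθ ⇒ ẋ = −rω sinθ.
|v| = rω|sinθ| = 0.0461·19.06·|sin 124°| = 0.72841 m/s.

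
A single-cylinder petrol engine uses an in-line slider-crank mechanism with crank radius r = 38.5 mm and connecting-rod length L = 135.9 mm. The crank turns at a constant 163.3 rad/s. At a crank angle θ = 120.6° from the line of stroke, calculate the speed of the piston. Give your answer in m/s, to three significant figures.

4.61

ω = 163.3 rad/s
For an in-line slider-crank, x = r cosθ + √(L² − r² sin²θ), so v = −rω sinθ·[1 + r cosθ/√(L² − r² sin²θ)].
With r = 0.0385 m, L = 0.1359 m, θ = 120.6°: √(L² − r² sin²θ) = 0.1318 m.
v = −0.0385·163.3·0.86074·[1 + 0.0385·-0.50904/0.1318] = -4.6068 m/s.
|v| = 4.6068 m/s.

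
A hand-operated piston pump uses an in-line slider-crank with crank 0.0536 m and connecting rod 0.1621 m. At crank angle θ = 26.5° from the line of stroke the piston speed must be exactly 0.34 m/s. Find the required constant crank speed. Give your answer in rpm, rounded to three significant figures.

For an in-line slider-crank, |v_piston| = rω|sinθ|·[1 + r cosθ/√(L² − r² sin²θ)].
With r = 0.0536 m, L = 0.1621 m, θ = 26.5°: the bracketed kinematic factor |dx/dθ| = 0.031072 m.
ω = v/|dx/dθ| = 0.34/0.031072 = 10.942 rad/s.
N = 60ω/(2π) = 104.49 rpm.

104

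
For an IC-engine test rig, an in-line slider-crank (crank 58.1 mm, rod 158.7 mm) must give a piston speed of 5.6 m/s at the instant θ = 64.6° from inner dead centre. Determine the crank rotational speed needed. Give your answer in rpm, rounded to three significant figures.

874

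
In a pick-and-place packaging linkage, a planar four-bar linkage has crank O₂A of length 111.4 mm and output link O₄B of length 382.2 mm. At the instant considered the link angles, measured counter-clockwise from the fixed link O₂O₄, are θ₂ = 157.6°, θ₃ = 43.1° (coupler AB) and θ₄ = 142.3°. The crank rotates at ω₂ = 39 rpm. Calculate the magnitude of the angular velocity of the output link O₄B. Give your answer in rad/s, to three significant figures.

1.10

ω₂ = 4.084 rad/s (from 39 rpm).
Differentiating the loop-closure r₂e^{iθ₂}+r₃e^{iθ₃}=r₁+r₄e^{iθ₄} gives r₂ω₂e^{iθ₂}+r₃ω₃e^{iθ₃}=r₄ω₄e^{iθ₄}.
Eliminating the other unknown: ω₄ = r₂ω₂ sin(θ₂−θ₃) / [r₄ sin(θ₄−θ₃)].
Numerator sine = +0.90996; denominator sine = +0.98714.
Result = 0.1114·4.084·(+0.90996) / (0.3822·(+0.98714)) = +1.0973 rad/s; magnitude 1.0973 rad/s.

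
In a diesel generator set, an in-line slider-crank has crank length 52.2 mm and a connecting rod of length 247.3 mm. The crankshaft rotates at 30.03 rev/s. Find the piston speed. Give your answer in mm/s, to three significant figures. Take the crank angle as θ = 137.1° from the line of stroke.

ω = 2π·30 = 188.7 rad/s
For an in-line slider-crank, x = r cosθ + √(L² − r² sin²θ), so v = −rω sinθ·[1 + r cosθ/√(L² − r² sin²θ)].
With r = 0.0522 m, L = 0.2473 m, θ = 137.1°: √(L² − r² sin²θ) = 0.24473 m.
v = −0.0522·188.7·0.68072·[1 + 0.0522·-0.73254/0.24473] = -5.6571 m/s.
|v| = 5.6571 m/s = 5657.1 mm/s.

5660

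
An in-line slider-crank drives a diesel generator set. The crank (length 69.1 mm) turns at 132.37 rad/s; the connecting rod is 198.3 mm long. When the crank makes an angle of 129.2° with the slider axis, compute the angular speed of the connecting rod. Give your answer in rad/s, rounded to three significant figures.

30.3

ω = 132.4 rad/s
The rod makes angle φ with the slider axis where L sinφ = r sinθ; differentiating, L cosφ·φ̇ = r ω cosθ.
L cosφ = √(L² − r² sin²θ) = 0.19093 m.
|ω_rod| = r ω |cosθ| / √(L² − r² sin²θ) = 0.0691·132.4·0.63203/0.19093 = 30.278 rad/s.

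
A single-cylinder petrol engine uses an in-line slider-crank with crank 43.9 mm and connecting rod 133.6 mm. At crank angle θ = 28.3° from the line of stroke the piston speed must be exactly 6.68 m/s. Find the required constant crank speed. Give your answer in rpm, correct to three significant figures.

2370

For an in-line slider-crank, |v_piston| = rω|sinθ|·[1 + r cosθ/√(L² − r² sin²θ)].
With r = 0.0439 m, L = 0.1336 m, θ = 28.3°: the bracketed kinematic factor |dx/dθ| = 0.026908 m.
ω = v/|dx/dθ| = 6.68/0.026908 = 248.25 rad/s.
N = 60ω/(2π) = 2370.6 rpm.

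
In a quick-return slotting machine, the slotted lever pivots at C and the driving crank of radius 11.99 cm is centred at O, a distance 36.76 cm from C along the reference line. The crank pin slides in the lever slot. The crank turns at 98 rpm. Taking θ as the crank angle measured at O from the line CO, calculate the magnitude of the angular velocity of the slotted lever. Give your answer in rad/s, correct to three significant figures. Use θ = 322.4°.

ω = 10.26 rad/s (from 98 rpm).
Crank pin A relative to C: A = (d + r cosθ, r sinθ); lever angle φ = atan2(r sinθ, d + r cosθ).
Differentiating tanφ: φ̇ = rω(d cosθ + r)/(d² + r² + 2dr cosθ).
d² + r² + 2dr cosθ = |CA|² = 0.219346 m²;  d cosθ + r = +0.41115 m.
|ω_lever| = |0.1199·10.26·+0.41115| / 0.219346 = 2.3064 rad/s.

2.31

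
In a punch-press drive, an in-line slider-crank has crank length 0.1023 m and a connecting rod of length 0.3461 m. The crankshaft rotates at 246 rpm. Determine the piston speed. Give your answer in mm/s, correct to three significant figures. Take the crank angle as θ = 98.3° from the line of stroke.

2490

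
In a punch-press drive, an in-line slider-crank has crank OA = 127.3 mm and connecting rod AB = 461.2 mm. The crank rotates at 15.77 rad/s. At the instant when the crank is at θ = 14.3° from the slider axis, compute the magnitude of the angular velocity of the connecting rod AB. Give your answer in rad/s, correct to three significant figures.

ω = 15.77 rad/s
The rod makes angle φ with the slider axis where L sinφ = r sinθ; differentiating, L cosφ·φ̇ = r ω cosθ.
L cosφ = √(L² − r² sin²θ) = 0.46013 m.
|ω_rod| = r ω |cosθ| / √(L² − r² sin²θ) = 0.1273·15.77·0.96902/0.46013 = 4.2278 rad/s.

4.23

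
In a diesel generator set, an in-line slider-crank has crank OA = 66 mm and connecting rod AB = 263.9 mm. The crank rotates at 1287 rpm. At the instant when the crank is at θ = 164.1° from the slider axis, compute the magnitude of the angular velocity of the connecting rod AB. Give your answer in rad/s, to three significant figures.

32.5

ω = 134.8 rad/s (converted from 1287 rpm).
The rod makes angle φ with the slider axis where L sinφ = r sinθ; differentiating, L cosφ·φ̇ = r ω cosθ.
L cosφ = √(L² − r² sin²θ) = 0.26328 m.
|ω_rod| = r ω |cosθ| / √(L² − r² sin²θ) = 0.066·134.8·0.96174/0.26328 = 32.493 rad/s.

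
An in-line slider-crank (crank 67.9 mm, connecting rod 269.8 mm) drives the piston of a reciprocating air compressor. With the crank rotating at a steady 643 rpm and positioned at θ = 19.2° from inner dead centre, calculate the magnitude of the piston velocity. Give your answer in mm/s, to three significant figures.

ω = 2π·643/60 = 67.33 rad/s
For an in-line slider-crank, x = r cosθ + √(L² − r² sin²θ), so v = −rω sinθ·[1 + r cosθ/√(L² − r² sin²θ)].
With r = 0.0679 m, L = 0.2698 m, θ = 19.2°: √(L² − r² sin²θ) = 0.26887 m.
v = −0.0679·67.33·0.32887·[1 + 0.0679·0.94438/0.26887] = -1.8622 m/s.
|v| = 1.8622 m/s = 1862.2 mm/s.

1860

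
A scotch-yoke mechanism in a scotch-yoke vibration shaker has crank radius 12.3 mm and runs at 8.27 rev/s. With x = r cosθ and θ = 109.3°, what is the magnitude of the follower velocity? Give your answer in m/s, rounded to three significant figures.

0.603

ω = 51.96 rad/s (from 8.27 rev/s).
x = r cosθ ⇒ ẋ = −rω sinθ.
|v| = rω|sinθ| = 0.0123·51.96·|sin 109.3°| = 0.60321 m/s.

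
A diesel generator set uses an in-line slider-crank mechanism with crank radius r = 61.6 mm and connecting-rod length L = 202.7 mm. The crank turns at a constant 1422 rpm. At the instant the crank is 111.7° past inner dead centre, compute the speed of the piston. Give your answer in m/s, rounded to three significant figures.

7.52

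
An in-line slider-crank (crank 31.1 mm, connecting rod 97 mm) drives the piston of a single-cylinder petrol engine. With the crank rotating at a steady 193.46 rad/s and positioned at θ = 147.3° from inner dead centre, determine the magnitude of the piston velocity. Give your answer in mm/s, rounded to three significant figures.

ω = 193.5 rad/s
For an in-line slider-crank, x = r cosθ + √(L² − r² sin²θ), so v = −rω sinθ·[1 + r cosθ/√(L² − r² sin²θ)].
With r = 0.0311 m, L = 0.097 m, θ = 147.3°: √(L² − r² sin²θ) = 0.095534 m.
v = −0.0311·193.5·0.54024·[1 + 0.0311·-0.84151/0.095534] = -2.36 m/s.
|v| = 2.36 m/s = 2360 mm/s.

2360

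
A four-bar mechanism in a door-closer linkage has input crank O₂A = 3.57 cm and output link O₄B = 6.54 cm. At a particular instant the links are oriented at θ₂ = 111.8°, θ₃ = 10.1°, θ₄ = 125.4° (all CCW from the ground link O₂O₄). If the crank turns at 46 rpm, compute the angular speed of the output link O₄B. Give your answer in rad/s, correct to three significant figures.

ω₂ = 4.817 rad/s (from 46 rpm).
Differentiating the loop-closure r₂e^{iθ₂}+r₃e^{iθ₃}=r₁+r₄e^{iθ₄} gives r₂ω₂e^{iθ₂}+r₃ω₃e^{iθ₃}=r₄ω₄e^{iθ₄}.
Eliminating the other unknown: ω₄ = r₂ω₂ sin(θ₂−θ₃) / [r₄ sin(θ₄−θ₃)].
Numerator sine = +0.97922; denominator sine = +0.90408.
Result = 0.0357·4.817·(+0.97922) / (0.0654·(+0.90408)) = +2.8481 rad/s; magnitude 2.8481 rad/s.

2.85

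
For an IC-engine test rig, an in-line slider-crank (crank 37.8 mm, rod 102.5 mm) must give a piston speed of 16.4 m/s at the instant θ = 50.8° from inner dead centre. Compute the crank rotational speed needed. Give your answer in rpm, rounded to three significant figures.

For an in-line slider-crank, |v_piston| = rω|sinθ|·[1 + r cosθ/√(L² − r² sin²θ)].
With r = 0.0378 m, L = 0.1025 m, θ = 50.8°: the bracketed kinematic factor |dx/dθ| = 0.036418 m.
ω = v/|dx/dθ| = 16.4/0.036418 = 450.33 rad/s.
N = 60ω/(2π) = 4300.3 rpm.

4300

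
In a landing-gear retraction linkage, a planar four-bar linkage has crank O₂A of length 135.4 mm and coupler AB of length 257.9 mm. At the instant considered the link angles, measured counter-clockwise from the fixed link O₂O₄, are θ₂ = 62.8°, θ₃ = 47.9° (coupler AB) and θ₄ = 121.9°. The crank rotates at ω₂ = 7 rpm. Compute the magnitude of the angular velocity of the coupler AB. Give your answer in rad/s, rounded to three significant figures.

0.344

ω₂ = 0.733 rad/s (from 7 rpm).
Differentiating the loop-closure r₂e^{iθ₂}+r₃e^{iθ₃}=r₁+r₄e^{iθ₄} gives r₂ω₂e^{iθ₂}+r₃ω₃e^{iθ₃}=r₄ω₄e^{iθ₄}.
Eliminating the other unknown: ω₃ = r₂ω₂ sin(θ₄−θ₂) / [r₃ sin(θ₃−θ₄)].
Numerator sine = +0.85806; denominator sine = -0.96126.
Result = 0.1354·0.733·(+0.85806) / (0.2579·(-0.96126)) = -0.34354 rad/s; magnitude 0.34354 rad/s.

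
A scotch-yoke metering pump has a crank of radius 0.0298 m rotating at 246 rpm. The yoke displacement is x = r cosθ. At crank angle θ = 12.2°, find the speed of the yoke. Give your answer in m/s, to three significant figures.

ω = 25.76 rad/s (from 246 rpm).
x = r cosθ ⇒ ẋ = −rω sinθ.
|v| = rω|sinθ| = 0.0298·25.76·|sin 12.2°| = 0.16223 m/s.

0.162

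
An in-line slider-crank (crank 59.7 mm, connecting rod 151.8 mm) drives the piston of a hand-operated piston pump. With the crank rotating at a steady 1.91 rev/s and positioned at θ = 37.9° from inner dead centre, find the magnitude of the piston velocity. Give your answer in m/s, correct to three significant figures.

ω = 2π·1.91 = 12 rad/s
For an in-line slider-crank, x = r cosθ + √(L² − r² sin²θ), so v = −rω sinθ·[1 + r cosθ/√(L² − r² sin²θ)].
With r = 0.0597 m, L = 0.1518 m, θ = 37.9°: √(L² − r² sin²θ) = 0.1473 m.
v = −0.0597·12·0.61429·[1 + 0.0597·0.78908/0.1473] = -0.58085 m/s.
|v| = 0.58085 m/s.

0.581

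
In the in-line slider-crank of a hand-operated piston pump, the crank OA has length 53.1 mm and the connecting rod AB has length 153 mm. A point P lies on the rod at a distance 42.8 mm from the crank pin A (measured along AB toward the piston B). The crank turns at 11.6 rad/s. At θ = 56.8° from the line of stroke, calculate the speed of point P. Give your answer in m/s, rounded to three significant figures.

0.596

ω = 11.6 rad/s.  Crank-pin speed |V_A| = rω = 0.61596 m/s, perpendicular to OA.
Rod angle: sinφ = −(r/L) sinθ ⇒ φ = -16.882°; ω_rod = −rω cosθ/√(L²−r²sin²θ) = -2.3037 rad/s.
V_P = V_A + ω_rod × AP, with AP = 0.0428 m along the rod.
Components: V_Px = −rω sinθ − a·ω_rod·sinφ = -0.54405 m/s;  V_Py = rω cosθ + a·ω_rod·cosφ = +0.24293 m/s.
|V_P| = √(V_Px² + V_Py²) = 0.59582 m/s.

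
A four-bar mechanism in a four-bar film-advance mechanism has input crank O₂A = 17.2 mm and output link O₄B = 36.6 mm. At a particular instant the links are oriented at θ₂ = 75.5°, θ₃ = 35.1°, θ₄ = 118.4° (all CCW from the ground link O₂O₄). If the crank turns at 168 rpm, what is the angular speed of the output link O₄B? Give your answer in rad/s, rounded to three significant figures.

ω₂ = 17.59 rad/s (from 168 rpm).
Differentiating the loop-closure r₂e^{iθ₂}+r₃e^{iθ₃}=r₁+r₄e^{iθ₄} gives r₂ω₂e^{iθ₂}+r₃ω₃e^{iθ₃}=r₄ω₄e^{iθ₄}.
Eliminating the other unknown: ω₄ = r₂ω₂ sin(θ₂−θ₃) / [r₄ sin(θ₄−θ₃)].
Numerator sine = +0.64812; denominator sine = +0.99317.
Result = 0.0172·17.59·(+0.64812) / (0.0366·(+0.99317)) = +5.3953 rad/s; magnitude 5.3953 rad/s.

5.40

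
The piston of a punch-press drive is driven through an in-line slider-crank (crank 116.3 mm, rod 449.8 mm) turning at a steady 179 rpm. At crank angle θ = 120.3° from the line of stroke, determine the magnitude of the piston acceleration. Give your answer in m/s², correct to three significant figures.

ω = 2π·179/60 = 18.74 rad/s
x(θ) = r cosθ + √(L² − r² sin²θ); with ω constant, a = ω²·d²x/dθ².
d²x/dθ² = −r cosθ − r²(cos2θ)/√u − r⁴ sin²2θ/(4u^{3/2}),  u = L² − r² sin²θ = 0.192237 m².
Substituting r = 0.1163 m, L = 0.4498 m, θ = 120.3°: d²x/dθ² = +0.073409 m.
a = ω²·d²x/dθ² = (18.74)²·(+0.073409) = +25.793 m/s²;  |a| = 25.793 m/s².

25.8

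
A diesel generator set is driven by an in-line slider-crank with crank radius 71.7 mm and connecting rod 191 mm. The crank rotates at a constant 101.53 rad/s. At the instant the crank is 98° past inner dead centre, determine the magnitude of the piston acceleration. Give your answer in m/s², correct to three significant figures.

389

ω = 101.5 rad/s
x(θ) = r cosθ + √(L² − r² sin²θ); with ω constant, a = ω²·d²x/dθ².
d²x/dθ² = −r cosθ − r²(cos2θ)/√u − r⁴ sin²2θ/(4u^{3/2}),  u = L² − r² sin²θ = 0.0314397 m².
Substituting r = 0.0717 m, L = 0.191 m, θ = 98°: d²x/dθ² = +0.037759 m.
a = ω²·d²x/dθ² = (101.5)²·(+0.037759) = +389.23 m/s²;  |a| = 389.23 m/s².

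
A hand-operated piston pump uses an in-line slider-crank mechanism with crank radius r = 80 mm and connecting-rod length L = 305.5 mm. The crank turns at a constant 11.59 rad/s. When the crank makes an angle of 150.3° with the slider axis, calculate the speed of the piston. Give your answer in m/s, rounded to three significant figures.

ω = 11.59 rad/s
For an in-line slider-crank, x = r cosθ + √(L² − r² sin²θ), so v = −rω sinθ·[1 + r cosθ/√(L² − r² sin²θ)].
With r = 0.08 m, L = 0.3055 m, θ = 150.3°: √(L² − r² sin²θ) = 0.30292 m.
v = −0.08·11.59·0.49546·[1 + 0.08·-0.86863/0.30292] = -0.354 m/s.
|v| = 0.354 m/s.

0.354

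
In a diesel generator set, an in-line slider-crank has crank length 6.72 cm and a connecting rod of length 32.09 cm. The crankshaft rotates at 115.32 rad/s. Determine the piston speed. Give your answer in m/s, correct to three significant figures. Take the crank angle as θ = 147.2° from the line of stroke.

3.45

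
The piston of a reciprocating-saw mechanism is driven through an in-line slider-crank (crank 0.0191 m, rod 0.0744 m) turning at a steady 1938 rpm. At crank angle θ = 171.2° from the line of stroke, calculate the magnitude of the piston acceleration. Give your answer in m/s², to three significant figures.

ω = 2π·1938/60 = 202.9 rad/s
x(θ) = r cosθ + √(L² − r² sin²θ); with ω constant, a = ω²·d²x/dθ².
d²x/dθ² = −r cosθ − r²(cos2θ)/√u − r⁴ sin²2θ/(4u^{3/2}),  u = L² − r² sin²θ = 0.00552682 m².
Substituting r = 0.0191 m, L = 0.0744 m, θ = 171.2°: d²x/dθ² = +0.01419 m.
a = ω²·d²x/dθ² = (202.9)²·(+0.01419) = +584.46 m/s²;  |a| = 584.46 m/s².

584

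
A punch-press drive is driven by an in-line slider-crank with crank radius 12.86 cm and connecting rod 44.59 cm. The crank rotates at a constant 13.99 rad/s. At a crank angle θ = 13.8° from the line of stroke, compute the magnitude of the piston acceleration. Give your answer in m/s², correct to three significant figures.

30.9

ω = 13.99 rad/s
x(θ) = r cosθ + √(L² − r² sin²θ); with ω constant, a = ω²·d²x/dθ².
d²x/dθ² = −r cosθ − r²(cos2θ)/√u − r⁴ sin²2θ/(4u^{3/2}),  u = L² − r² sin²θ = 0.197886 m².
Substituting r = 0.1286 m, L = 0.4459 m, θ = 13.8°: d²x/dθ² = -0.158 m.
a = ω²·d²x/dθ² = (13.99)²·(-0.158) = -30.924 m/s²;  |a| = 30.924 m/s².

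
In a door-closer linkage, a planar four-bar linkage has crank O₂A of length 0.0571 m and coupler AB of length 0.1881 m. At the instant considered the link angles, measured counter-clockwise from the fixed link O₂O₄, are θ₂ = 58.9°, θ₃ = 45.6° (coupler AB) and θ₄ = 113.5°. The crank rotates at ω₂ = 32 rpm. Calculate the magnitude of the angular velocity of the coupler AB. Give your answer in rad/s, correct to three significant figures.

0.895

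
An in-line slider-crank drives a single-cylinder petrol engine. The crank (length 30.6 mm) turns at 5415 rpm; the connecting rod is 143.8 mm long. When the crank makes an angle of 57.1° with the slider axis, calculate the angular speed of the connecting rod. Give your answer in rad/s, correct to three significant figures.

ω = 567.1 rad/s (converted from 5415 rpm).
The rod makes angle φ with the slider axis where L sinφ = r sinθ; differentiating, L cosφ·φ̇ = r ω cosθ.
L cosφ = √(L² − r² sin²θ) = 0.14149 m.
|ω_rod| = r ω |cosθ| / √(L² − r² sin²θ) = 0.0306·567.1·0.54317/0.14149 = 66.615 rad/s.

66.6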